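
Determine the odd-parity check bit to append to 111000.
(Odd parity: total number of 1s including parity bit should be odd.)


Number of 1s in data: 3
Parity bit: 0

0


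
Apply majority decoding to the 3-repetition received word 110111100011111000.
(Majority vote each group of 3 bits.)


Groups: 110, 111, 100, 011, 111, 000
Majority votes: 110110

110110


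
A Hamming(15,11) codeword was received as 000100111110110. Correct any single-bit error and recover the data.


Syndrome = 0: no error detected

Data: 00011110110 (no errors)


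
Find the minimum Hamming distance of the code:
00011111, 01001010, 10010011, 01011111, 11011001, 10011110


Comparing all pairs, minimum distance: 1
Can detect 0 errors, correct 0 errors

1


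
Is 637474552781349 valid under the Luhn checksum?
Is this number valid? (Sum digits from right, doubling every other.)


Luhn sum = 85
85 mod 10 = 5

Invalid (Luhn sum mod 10 = 5)


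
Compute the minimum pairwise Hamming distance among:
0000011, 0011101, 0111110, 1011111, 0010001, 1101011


Comparing all pairs, minimum distance: 2
Can detect 1 errors, correct 0 errors

2


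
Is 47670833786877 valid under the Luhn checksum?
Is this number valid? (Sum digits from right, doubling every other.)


Luhn sum = 78
78 mod 10 = 8

Invalid (Luhn sum mod 10 = 8)


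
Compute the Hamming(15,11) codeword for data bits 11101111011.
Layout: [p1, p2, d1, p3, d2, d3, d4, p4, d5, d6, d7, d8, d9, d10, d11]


Parity bits: p1=1, p2=0, p3=1, p4=0

101111001111011


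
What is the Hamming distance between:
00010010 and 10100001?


XOR: 10110011
Count of 1s: 5

5


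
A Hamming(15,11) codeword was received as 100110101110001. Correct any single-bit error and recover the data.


Syndrome = 0: no error detected

Data: 01011110001 (no errors)


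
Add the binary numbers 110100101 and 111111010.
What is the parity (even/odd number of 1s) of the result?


110100101 = 421
111111010 = 506
Sum = 927 = 1110011111
1s count = 8

even parity (8 ones in 1110011111)


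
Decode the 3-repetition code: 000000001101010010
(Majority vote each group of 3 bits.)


Groups: 000, 000, 001, 101, 010, 010
Majority votes: 000100

000100


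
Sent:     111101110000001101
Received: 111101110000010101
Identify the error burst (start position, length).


XOR: 000000000000011000

Burst at position 13, length 2


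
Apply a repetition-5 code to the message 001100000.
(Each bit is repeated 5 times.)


Each bit -> 5 copies

000000000011111111110000000000000000000000000


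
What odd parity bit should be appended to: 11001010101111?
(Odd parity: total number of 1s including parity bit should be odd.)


Number of 1s in data: 9
Parity bit: 0

0


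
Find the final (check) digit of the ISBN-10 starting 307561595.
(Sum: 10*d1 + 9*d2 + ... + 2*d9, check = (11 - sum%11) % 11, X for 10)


Weighted sum: 219
219 mod 11 = 10

Check digit: 1


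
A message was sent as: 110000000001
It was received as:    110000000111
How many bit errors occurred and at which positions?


XOR: 000000000110

2 error(s) at position(s): 9, 10


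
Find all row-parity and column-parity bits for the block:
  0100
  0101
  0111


Row parities: 101
Column parities: 0110

Row P: 101, Col P: 0110, Corner: 0


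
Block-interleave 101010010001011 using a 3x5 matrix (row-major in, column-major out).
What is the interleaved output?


Matrix:
  10101
  00100
  01011
Read columns: 100001110001101

100001110001101


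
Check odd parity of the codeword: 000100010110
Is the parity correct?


Number of 1s: 4

No, parity error (4 ones)


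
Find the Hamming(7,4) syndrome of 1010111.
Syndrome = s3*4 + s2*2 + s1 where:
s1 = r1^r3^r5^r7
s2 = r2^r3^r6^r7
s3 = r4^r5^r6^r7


s1=0, s2=1, s3=1

Syndrome = 6 (error at position 6)


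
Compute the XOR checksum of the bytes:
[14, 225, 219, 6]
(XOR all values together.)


XOR chain: 14 ^ 225 ^ 219 ^ 6 = 50

50


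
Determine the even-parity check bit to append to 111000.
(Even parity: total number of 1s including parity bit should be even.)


Number of 1s in data: 3
Parity bit: 1

1


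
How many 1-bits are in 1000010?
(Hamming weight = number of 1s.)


Counting 1s in 1000010

2


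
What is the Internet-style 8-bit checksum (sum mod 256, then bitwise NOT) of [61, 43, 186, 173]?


Sum = 463 mod 256 = 207
Complement = 48

48


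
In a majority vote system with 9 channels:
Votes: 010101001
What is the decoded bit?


Ones: 4 out of 9
Threshold: 5

0 (4/9 voted 1)


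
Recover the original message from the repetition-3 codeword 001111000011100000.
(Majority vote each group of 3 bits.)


Groups: 001, 111, 000, 011, 100, 000
Majority votes: 010100

010100


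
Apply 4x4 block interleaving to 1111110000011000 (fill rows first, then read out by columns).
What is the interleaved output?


Matrix:
  1111
  1100
  0001
  1000
Read columns: 1101110010001010

1101110010001010


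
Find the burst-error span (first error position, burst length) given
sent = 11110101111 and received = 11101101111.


XOR: 00011000000

Burst at position 3, length 2


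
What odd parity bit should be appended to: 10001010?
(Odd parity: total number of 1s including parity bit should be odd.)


Number of 1s in data: 3
Parity bit: 0

0


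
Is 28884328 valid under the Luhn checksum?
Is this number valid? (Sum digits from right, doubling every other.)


Luhn sum = 50
50 mod 10 = 0

Valid (Luhn sum mod 10 = 0)


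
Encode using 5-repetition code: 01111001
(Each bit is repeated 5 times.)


Each bit -> 5 copies

0000011111111111111111111000000000011111


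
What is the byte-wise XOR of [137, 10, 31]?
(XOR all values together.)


XOR chain: 137 ^ 10 ^ 31 = 156

156


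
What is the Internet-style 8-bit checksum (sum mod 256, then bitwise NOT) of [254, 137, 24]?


Sum = 415 mod 256 = 159
Complement = 96

96


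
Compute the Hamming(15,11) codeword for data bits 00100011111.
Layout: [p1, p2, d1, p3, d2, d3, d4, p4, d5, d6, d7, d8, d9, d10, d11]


Parity bits: p1=1, p2=0, p3=1, p4=1

100101010011111


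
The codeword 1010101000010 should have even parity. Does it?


Number of 1s: 5

No, parity error (5 ones)


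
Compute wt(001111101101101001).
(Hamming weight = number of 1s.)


Counting 1s in 001111101101101001

11


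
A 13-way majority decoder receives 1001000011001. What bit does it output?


Ones: 5 out of 13
Threshold: 7

0 (5/13 voted 1)


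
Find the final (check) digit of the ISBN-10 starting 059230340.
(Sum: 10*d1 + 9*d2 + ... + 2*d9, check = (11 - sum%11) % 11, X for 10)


Weighted sum: 173
173 mod 11 = 8

Check digit: 3


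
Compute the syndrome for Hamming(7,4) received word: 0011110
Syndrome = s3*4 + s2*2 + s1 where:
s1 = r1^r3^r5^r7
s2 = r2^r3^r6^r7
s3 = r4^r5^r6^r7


s1=0, s2=0, s3=1

Syndrome = 4 (error at position 4)


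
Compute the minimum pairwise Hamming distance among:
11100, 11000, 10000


Comparing all pairs, minimum distance: 1
Can detect 0 errors, correct 0 errors

1


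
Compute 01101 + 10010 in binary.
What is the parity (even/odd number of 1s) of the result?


01101 = 13
10010 = 18
Sum = 31 = 11111
1s count = 5

odd parity (5 ones in 11111)


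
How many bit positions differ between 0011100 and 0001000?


XOR: 0010100
Count of 1s: 2

2


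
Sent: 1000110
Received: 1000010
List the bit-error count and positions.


XOR: 0000100

1 error(s) at position(s): 4


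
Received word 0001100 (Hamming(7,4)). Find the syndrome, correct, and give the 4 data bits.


Syndrome = 1: error at position 1

Data: 0100 (corrected bit 1)


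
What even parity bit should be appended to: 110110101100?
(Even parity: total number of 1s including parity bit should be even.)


Number of 1s in data: 7
Parity bit: 1

1


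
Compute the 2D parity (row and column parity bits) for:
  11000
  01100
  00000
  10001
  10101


Row parities: 00001
Column parities: 10000

Row P: 00001, Col P: 10000, Corner: 1


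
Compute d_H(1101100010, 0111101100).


XOR: 1010001110
Count of 1s: 5

5


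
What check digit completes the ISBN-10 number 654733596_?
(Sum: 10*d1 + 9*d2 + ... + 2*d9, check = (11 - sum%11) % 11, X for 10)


Weighted sum: 278
278 mod 11 = 3

Check digit: 8


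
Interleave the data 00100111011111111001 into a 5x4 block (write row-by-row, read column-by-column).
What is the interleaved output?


Matrix:
  0010
  0111
  0111
  1111
  1001
Read columns: 00011011101111001111

00011011101111001111


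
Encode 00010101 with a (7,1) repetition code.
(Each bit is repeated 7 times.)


Each bit -> 7 copies

00000000000000000000011111110000000111111100000001111111


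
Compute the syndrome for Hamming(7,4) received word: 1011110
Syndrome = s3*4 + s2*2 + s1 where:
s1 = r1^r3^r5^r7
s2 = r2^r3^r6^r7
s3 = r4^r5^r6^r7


s1=1, s2=0, s3=1

Syndrome = 5 (error at position 5)


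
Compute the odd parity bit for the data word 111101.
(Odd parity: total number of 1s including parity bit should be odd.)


Number of 1s in data: 5
Parity bit: 0

0


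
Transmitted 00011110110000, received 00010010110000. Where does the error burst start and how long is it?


XOR: 00001100000000

Burst at position 4, length 2


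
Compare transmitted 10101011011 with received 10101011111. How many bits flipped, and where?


XOR: 00000000100

1 error(s) at position(s): 8


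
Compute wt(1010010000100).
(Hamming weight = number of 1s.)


Counting 1s in 1010010000100

4


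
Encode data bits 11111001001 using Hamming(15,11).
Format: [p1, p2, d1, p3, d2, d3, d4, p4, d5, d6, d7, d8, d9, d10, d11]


Parity bits: p1=1, p2=0, p3=1, p4=1

101111111001001


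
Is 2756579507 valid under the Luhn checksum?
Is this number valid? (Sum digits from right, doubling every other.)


Luhn sum = 47
47 mod 10 = 7

Invalid (Luhn sum mod 10 = 7)


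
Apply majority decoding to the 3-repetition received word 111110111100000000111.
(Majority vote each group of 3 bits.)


Groups: 111, 110, 111, 100, 000, 000, 111
Majority votes: 1110001

1110001


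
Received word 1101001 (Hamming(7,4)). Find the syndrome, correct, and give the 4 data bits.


Syndrome = 0: no error detected

Data: 0001 (no errors)


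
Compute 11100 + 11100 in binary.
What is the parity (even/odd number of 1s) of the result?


11100 = 28
11100 = 28
Sum = 56 = 111000
1s count = 3

odd parity (3 ones in 111000)


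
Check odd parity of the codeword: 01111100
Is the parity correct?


Number of 1s: 5

Yes, parity is correct (5 ones)


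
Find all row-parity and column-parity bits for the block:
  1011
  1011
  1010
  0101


Row parities: 1100
Column parities: 1111

Row P: 1100, Col P: 1111, Corner: 0


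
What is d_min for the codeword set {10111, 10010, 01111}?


Comparing all pairs, minimum distance: 2
Can detect 1 errors, correct 0 errors

2


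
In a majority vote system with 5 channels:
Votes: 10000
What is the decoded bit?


Ones: 1 out of 5
Threshold: 3

0 (1/5 voted 1)


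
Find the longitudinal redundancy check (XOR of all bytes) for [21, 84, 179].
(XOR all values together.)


XOR chain: 21 ^ 84 ^ 179 = 242

242


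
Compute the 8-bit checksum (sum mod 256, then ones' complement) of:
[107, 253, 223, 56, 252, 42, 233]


Sum = 1166 mod 256 = 142
Complement = 113

113


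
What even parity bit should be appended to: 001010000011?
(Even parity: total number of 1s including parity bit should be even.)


Number of 1s in data: 4
Parity bit: 0

0


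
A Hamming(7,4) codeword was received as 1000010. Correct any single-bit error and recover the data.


Syndrome = 7: error at position 7

Data: 0011 (corrected bit 7)


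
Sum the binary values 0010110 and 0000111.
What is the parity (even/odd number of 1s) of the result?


0010110 = 22
0000111 = 7
Sum = 29 = 11101
1s count = 4

even parity (4 ones in 11101)


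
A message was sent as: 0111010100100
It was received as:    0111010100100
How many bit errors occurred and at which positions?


XOR: 0000000000000

0 errors (received matches sent)


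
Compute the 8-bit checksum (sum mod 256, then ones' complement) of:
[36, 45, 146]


Sum = 227 mod 256 = 227
Complement = 28

28


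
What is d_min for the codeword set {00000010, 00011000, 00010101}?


Comparing all pairs, minimum distance: 3
Can detect 2 errors, correct 1 errors

3


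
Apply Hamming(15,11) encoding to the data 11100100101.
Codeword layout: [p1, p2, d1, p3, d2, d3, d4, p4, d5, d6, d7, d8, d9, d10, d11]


Parity bits: p1=0, p2=0, p3=0, p4=1

001011010100101


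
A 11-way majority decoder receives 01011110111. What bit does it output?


Ones: 8 out of 11
Threshold: 6

1 (8/11 voted 1)


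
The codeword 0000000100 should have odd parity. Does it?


Number of 1s: 1

Yes, parity is correct (1 ones)


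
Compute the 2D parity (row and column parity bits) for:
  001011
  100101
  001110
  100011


Row parities: 1111
Column parities: 000011

Row P: 1111, Col P: 000011, Corner: 0


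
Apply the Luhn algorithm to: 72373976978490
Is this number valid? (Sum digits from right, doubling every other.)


Luhn sum = 82
82 mod 10 = 2

Invalid (Luhn sum mod 10 = 2)


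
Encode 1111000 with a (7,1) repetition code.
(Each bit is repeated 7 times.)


Each bit -> 7 copies

1111111111111111111111111111000000000000000000000


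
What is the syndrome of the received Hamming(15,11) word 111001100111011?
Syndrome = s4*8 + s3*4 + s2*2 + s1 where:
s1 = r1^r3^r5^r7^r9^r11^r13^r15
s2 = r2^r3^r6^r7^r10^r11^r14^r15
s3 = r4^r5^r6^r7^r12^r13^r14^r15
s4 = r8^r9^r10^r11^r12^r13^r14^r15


s1=1, s2=0, s3=1, s4=1

Syndrome = 13 (error at position 13)


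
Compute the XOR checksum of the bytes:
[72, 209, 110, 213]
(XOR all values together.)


XOR chain: 72 ^ 209 ^ 110 ^ 213 = 34

34


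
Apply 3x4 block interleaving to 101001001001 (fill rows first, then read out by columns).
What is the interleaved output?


Matrix:
  1010
  0100
  1001
Read columns: 101010100001

101010100001


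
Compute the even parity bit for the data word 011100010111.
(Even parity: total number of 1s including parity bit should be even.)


Number of 1s in data: 7
Parity bit: 1

1


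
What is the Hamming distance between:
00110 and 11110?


XOR: 11000
Count of 1s: 2

2


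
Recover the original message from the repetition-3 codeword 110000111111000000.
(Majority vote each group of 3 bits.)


Groups: 110, 000, 111, 111, 000, 000
Majority votes: 101100

101100


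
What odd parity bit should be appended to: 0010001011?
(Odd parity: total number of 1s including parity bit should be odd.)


Number of 1s in data: 4
Parity bit: 1

1


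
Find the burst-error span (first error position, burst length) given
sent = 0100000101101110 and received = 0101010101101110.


XOR: 0001010000000000

Burst at position 3, length 3


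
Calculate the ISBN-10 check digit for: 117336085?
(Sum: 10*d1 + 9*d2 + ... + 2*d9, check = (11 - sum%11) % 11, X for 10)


Weighted sum: 178
178 mod 11 = 2

Check digit: 9


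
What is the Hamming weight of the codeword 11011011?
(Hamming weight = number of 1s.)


Counting 1s in 11011011

6


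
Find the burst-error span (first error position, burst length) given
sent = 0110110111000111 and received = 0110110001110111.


XOR: 0000000110110000

Burst at position 7, length 5


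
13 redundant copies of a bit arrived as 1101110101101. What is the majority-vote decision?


Ones: 9 out of 13
Threshold: 7

1 (9/13 voted 1)


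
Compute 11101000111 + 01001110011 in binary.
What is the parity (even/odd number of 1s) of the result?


11101000111 = 1863
01001110011 = 627
Sum = 2490 = 100110111010
1s count = 7

odd parity (7 ones in 100110111010)


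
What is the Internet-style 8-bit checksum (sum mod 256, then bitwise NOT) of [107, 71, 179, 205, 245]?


Sum = 807 mod 256 = 39
Complement = 216

216


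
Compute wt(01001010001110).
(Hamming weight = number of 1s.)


Counting 1s in 01001010001110

6


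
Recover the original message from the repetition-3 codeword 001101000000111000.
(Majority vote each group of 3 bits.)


Groups: 001, 101, 000, 000, 111, 000
Majority votes: 010010

010010


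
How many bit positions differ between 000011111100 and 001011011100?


XOR: 001000100000
Count of 1s: 2

2


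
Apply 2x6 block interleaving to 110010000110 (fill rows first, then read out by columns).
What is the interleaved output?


Matrix:
  110010
  000110
Read columns: 101000011100

101000011100


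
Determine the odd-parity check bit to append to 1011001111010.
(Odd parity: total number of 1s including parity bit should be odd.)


Number of 1s in data: 8
Parity bit: 1

1


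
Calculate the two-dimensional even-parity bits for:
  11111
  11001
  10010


Row parities: 110
Column parities: 10100

Row P: 110, Col P: 10100, Corner: 0


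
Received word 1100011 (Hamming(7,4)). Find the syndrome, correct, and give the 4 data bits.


Syndrome = 2: error at position 2

Data: 0011 (corrected bit 2)


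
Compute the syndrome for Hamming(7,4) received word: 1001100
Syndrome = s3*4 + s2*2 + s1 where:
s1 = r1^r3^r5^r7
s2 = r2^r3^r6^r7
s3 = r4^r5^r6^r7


s1=0, s2=0, s3=0

Syndrome = 0 (no error)


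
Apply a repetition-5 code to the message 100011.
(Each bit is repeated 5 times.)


Each bit -> 5 copies

111110000000000000001111111111


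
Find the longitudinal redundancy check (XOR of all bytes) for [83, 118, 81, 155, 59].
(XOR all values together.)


XOR chain: 83 ^ 118 ^ 81 ^ 155 ^ 59 = 212

212


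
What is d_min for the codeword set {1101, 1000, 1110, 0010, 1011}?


Comparing all pairs, minimum distance: 2
Can detect 1 errors, correct 0 errors

2


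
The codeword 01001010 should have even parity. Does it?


Number of 1s: 3

No, parity error (3 ones)


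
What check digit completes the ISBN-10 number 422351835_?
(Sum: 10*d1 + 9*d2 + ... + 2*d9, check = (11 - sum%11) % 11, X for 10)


Weighted sum: 181
181 mod 11 = 5

Check digit: 6


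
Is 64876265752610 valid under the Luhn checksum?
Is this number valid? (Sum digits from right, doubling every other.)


Luhn sum = 56
56 mod 10 = 6

Invalid (Luhn sum mod 10 = 6)


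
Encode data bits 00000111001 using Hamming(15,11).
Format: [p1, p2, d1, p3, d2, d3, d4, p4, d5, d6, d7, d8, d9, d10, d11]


Parity bits: p1=0, p2=1, p3=0, p4=0

010000000111001


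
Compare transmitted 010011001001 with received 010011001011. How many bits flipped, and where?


XOR: 000000000010

1 error(s) at position(s): 10


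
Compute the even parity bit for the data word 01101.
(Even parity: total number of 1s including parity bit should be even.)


Number of 1s in data: 3
Parity bit: 1

1


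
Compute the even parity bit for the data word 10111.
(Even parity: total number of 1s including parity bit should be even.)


Number of 1s in data: 4
Parity bit: 0

0


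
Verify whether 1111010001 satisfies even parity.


Number of 1s: 6

Yes, parity is correct (6 ones)


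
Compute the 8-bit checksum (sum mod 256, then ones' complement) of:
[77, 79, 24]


Sum = 180 mod 256 = 180
Complement = 75

75


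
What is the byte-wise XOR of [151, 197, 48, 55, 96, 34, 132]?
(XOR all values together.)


XOR chain: 151 ^ 197 ^ 48 ^ 55 ^ 96 ^ 34 ^ 132 = 147

147


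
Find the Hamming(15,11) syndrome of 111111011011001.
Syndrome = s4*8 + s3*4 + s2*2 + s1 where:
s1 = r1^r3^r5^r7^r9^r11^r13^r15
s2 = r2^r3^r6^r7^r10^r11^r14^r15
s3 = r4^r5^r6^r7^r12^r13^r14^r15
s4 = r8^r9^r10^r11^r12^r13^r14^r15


s1=0, s2=1, s3=1, s4=1

Syndrome = 14 (error at position 14)


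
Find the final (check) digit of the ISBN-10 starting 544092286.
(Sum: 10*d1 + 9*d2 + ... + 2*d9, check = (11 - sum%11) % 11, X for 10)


Weighted sum: 226
226 mod 11 = 6

Check digit: 5


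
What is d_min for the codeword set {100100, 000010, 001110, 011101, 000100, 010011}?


Comparing all pairs, minimum distance: 1
Can detect 0 errors, correct 0 errors

1


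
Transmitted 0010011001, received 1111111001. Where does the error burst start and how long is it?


XOR: 1101100000

Burst at position 0, length 5


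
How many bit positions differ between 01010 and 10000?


XOR: 11010
Count of 1s: 3

3


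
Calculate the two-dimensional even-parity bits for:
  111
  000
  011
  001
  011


Row parities: 10010
Column parities: 110

Row P: 10010, Col P: 110, Corner: 0


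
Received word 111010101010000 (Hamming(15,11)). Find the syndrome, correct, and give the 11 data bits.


Syndrome = 0: no error detected

Data: 11011010000 (no errors)


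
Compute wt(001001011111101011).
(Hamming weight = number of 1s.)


Counting 1s in 001001011111101011

11


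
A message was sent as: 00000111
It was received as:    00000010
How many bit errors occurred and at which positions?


XOR: 00000101

2 error(s) at position(s): 5, 7


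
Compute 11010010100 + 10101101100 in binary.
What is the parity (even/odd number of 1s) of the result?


11010010100 = 1684
10101101100 = 1388
Sum = 3072 = 110000000000
1s count = 2

even parity (2 ones in 110000000000)


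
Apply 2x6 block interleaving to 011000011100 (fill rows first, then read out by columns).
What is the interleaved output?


Matrix:
  011000
  011100
Read columns: 001111010000

001111010000


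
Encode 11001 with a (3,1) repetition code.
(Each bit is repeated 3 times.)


Each bit -> 3 copies

111111000000111


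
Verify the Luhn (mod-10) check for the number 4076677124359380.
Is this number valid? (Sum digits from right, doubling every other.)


Luhn sum = 73
73 mod 10 = 3

Invalid (Luhn sum mod 10 = 3)


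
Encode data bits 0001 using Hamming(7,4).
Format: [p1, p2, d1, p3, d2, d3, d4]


Parity bits: p1=1, p2=1, p3=1

1101001


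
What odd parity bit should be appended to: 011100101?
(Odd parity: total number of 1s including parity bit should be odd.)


Number of 1s in data: 5
Parity bit: 0

0


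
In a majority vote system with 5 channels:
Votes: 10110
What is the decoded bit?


Ones: 3 out of 5
Threshold: 3

1 (3/5 voted 1)


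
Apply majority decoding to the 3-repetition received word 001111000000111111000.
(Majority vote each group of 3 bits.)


Groups: 001, 111, 000, 000, 111, 111, 000
Majority votes: 0100110

0100110


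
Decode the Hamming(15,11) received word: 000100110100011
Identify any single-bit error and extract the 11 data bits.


Syndrome = 0: no error detected

Data: 00010100011 (no errors)


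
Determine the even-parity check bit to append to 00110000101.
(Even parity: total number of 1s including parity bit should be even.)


Number of 1s in data: 4
Parity bit: 0

0


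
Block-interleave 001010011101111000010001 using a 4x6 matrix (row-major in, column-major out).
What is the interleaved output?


Matrix:
  001010
  011101
  111000
  010001
Read columns: 001001111110010010000101

001001111110010010000101


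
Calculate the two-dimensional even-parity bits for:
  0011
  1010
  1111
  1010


Row parities: 0000
Column parities: 1100

Row P: 0000, Col P: 1100, Corner: 0


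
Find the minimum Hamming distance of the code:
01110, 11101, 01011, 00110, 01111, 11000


Comparing all pairs, minimum distance: 1
Can detect 0 errors, correct 0 errors

1


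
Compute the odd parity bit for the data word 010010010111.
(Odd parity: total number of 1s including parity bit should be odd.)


Number of 1s in data: 6
Parity bit: 1

1


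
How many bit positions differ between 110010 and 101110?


XOR: 011100
Count of 1s: 3

3


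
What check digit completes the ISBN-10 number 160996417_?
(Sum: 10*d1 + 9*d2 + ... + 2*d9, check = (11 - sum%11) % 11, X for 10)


Weighted sum: 244
244 mod 11 = 2

Check digit: 9


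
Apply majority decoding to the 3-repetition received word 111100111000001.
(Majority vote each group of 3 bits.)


Groups: 111, 100, 111, 000, 001
Majority votes: 10100

10100


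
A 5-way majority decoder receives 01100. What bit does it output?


Ones: 2 out of 5
Threshold: 3

0 (2/5 voted 1)


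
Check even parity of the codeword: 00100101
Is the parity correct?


Number of 1s: 3

No, parity error (3 ones)


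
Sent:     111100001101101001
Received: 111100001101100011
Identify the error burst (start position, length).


XOR: 000000000000001010

Burst at position 14, length 3


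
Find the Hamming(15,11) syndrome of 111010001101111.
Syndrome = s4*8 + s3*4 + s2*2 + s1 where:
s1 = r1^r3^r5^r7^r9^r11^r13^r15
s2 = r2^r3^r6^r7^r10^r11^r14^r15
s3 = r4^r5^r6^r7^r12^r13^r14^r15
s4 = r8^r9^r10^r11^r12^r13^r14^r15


s1=0, s2=1, s3=1, s4=0

Syndrome = 6 (error at position 6)


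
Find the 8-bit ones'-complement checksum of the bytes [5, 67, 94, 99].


Sum = 265 mod 256 = 9
Complement = 246

246


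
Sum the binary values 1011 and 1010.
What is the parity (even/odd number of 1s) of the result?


1011 = 11
1010 = 10
Sum = 21 = 10101
1s count = 3

odd parity (3 ones in 10101)


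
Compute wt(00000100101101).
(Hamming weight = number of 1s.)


Counting 1s in 00000100101101

5


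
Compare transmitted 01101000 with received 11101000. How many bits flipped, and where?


XOR: 10000000

1 error(s) at position(s): 0


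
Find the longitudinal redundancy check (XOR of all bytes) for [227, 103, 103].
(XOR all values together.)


XOR chain: 227 ^ 103 ^ 103 = 227

227


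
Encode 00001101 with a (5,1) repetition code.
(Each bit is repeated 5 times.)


Each bit -> 5 copies

0000000000000000000011111111110000011111


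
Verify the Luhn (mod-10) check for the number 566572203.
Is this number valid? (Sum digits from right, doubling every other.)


Luhn sum = 31
31 mod 10 = 1

Invalid (Luhn sum mod 10 = 1)


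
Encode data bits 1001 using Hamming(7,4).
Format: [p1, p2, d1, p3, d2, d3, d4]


Parity bits: p1=0, p2=0, p3=1

0011001


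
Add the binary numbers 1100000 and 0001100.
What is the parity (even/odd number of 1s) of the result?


1100000 = 96
0001100 = 12
Sum = 108 = 1101100
1s count = 4

even parity (4 ones in 1101100)


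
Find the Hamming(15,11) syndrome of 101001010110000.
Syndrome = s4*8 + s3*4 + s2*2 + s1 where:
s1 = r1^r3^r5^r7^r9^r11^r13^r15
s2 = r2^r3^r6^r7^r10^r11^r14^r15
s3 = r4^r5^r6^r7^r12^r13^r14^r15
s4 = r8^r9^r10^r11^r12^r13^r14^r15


s1=1, s2=0, s3=1, s4=1

Syndrome = 13 (error at position 13)


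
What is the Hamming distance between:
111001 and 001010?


XOR: 110011
Count of 1s: 4

4


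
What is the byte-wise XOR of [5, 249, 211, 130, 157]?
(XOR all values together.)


XOR chain: 5 ^ 249 ^ 211 ^ 130 ^ 157 = 48

48


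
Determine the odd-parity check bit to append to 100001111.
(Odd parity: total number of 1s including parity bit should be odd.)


Number of 1s in data: 5
Parity bit: 0

0


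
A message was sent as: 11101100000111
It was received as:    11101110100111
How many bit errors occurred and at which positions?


XOR: 00000010100000

2 error(s) at position(s): 6, 8


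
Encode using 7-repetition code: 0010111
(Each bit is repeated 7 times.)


Each bit -> 7 copies

0000000000000011111110000000111111111111111111111


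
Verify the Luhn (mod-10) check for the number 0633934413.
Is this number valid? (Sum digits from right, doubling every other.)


Luhn sum = 44
44 mod 10 = 4

Invalid (Luhn sum mod 10 = 4)


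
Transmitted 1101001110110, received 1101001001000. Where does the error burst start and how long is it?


XOR: 0000000111110

Burst at position 7, length 5


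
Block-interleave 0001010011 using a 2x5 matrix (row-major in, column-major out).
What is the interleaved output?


Matrix:
  00010
  10011
Read columns: 0100001101

0100001101


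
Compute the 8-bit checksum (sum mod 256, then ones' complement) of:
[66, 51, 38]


Sum = 155 mod 256 = 155
Complement = 100

100


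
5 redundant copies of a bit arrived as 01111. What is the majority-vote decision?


Ones: 4 out of 5
Threshold: 3

1 (4/5 voted 1)


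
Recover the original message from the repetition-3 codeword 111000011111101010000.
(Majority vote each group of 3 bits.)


Groups: 111, 000, 011, 111, 101, 010, 000
Majority votes: 1011100

1011100


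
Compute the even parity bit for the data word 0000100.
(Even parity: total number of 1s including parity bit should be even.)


Number of 1s in data: 1
Parity bit: 1

1


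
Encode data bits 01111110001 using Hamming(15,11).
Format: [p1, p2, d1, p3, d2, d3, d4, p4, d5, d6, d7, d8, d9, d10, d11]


Parity bits: p1=1, p2=1, p3=0, p4=0

110011101110001


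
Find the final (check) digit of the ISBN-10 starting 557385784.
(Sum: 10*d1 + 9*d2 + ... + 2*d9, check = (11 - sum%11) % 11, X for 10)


Weighted sum: 305
305 mod 11 = 8

Check digit: 3


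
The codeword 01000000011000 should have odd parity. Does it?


Number of 1s: 3

Yes, parity is correct (3 ones)


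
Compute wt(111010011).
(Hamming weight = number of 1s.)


Counting 1s in 111010011

6


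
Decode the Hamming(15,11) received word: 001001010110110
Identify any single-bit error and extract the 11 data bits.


Syndrome = 15: error at position 15

Data: 10100110111 (corrected bit 15)


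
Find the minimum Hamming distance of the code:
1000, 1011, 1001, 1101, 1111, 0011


Comparing all pairs, minimum distance: 1
Can detect 0 errors, correct 0 errors

1


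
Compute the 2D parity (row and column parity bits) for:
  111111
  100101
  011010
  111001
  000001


Row parities: 01101
Column parities: 111000

Row P: 01101, Col P: 111000, Corner: 1


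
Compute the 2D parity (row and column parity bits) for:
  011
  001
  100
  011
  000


Row parities: 01100
Column parities: 101

Row P: 01100, Col P: 101, Corner: 0


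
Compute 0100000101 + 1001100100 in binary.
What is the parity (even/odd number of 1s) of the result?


0100000101 = 261
1001100100 = 612
Sum = 873 = 1101101001
1s count = 6

even parity (6 ones in 1101101001)


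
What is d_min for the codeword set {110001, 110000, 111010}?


Comparing all pairs, minimum distance: 1
Can detect 0 errors, correct 0 errors

1


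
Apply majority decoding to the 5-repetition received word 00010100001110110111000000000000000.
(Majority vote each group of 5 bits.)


Groups: 00010, 10000, 11101, 10111, 00000, 00000, 00000
Majority votes: 0011000

0011000


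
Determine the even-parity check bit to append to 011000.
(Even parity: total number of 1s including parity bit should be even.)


Number of 1s in data: 2
Parity bit: 0

0


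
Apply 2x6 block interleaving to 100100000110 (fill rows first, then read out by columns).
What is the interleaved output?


Matrix:
  100100
  000110
Read columns: 100000110100

100000110100


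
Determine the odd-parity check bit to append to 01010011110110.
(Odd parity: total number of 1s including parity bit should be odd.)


Number of 1s in data: 8
Parity bit: 1

1


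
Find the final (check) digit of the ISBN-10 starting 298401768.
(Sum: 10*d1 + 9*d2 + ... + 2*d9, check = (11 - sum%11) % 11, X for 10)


Weighted sum: 260
260 mod 11 = 7

Check digit: 4


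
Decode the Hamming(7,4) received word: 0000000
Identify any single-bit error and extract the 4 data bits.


Syndrome = 0: no error detected

Data: 0000 (no errors)


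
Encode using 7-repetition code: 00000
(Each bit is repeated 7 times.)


Each bit -> 7 copies

00000000000000000000000000000000000


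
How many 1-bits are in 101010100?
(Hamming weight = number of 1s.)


Counting 1s in 101010100

4


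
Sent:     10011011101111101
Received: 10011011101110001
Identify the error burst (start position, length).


XOR: 00000000000001100

Burst at position 13, length 2


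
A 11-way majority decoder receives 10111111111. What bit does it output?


Ones: 10 out of 11
Threshold: 6

1 (10/11 voted 1)


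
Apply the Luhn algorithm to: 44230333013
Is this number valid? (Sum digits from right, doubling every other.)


Luhn sum = 40
40 mod 10 = 0

Valid (Luhn sum mod 10 = 0)


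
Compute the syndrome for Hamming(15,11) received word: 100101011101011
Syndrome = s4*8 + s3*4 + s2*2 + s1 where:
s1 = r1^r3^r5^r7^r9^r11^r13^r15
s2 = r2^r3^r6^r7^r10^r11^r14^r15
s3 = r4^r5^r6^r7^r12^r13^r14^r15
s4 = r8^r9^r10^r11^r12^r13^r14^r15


s1=1, s2=0, s3=1, s4=0

Syndrome = 5 (error at position 5)


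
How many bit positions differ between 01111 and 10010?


XOR: 11101
Count of 1s: 4

4


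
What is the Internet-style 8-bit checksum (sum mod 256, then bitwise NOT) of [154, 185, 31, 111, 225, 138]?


Sum = 844 mod 256 = 76
Complement = 179

179


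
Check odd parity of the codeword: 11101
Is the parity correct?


Number of 1s: 4

No, parity error (4 ones)


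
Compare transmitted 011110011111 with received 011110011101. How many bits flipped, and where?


XOR: 000000000010

1 error(s) at position(s): 10


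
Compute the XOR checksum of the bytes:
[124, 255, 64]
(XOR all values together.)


XOR chain: 124 ^ 255 ^ 64 = 195

195


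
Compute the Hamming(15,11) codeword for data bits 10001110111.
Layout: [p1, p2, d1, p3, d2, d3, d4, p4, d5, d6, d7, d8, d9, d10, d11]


Parity bits: p1=1, p2=1, p3=1, p4=0

111100001110111


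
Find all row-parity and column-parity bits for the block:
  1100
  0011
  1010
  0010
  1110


Row parities: 00011
Column parities: 1001

Row P: 00011, Col P: 1001, Corner: 0


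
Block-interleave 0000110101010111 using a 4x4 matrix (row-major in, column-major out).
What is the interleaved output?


Matrix:
  0000
  1101
  0101
  0111
Read columns: 0100011100010111

0100011100010111


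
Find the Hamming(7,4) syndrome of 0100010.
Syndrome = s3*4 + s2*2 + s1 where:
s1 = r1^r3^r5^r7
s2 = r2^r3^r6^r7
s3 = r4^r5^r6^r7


s1=0, s2=0, s3=1

Syndrome = 4 (error at position 4)


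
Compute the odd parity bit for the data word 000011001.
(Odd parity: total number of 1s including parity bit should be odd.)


Number of 1s in data: 3
Parity bit: 0

0


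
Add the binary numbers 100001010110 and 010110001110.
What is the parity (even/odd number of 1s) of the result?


100001010110 = 2134
010110001110 = 1422
Sum = 3556 = 110111100100
1s count = 7

odd parity (7 ones in 110111100100)


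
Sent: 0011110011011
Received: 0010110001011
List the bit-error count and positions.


XOR: 0001000010000

2 error(s) at position(s): 3, 8


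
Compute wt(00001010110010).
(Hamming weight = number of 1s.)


Counting 1s in 00001010110010

5


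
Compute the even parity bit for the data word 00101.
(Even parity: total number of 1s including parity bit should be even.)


Number of 1s in data: 2
Parity bit: 0

0


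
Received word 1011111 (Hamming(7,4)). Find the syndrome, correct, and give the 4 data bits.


Syndrome = 2: error at position 2

Data: 1111 (corrected bit 2)


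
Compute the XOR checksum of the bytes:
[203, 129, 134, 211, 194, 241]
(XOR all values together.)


XOR chain: 203 ^ 129 ^ 134 ^ 211 ^ 194 ^ 241 = 44

44


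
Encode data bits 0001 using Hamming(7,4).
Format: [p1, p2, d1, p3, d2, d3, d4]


Parity bits: p1=1, p2=1, p3=1

1101001


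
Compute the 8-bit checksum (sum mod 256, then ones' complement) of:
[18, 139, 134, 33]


Sum = 324 mod 256 = 68
Complement = 187

187


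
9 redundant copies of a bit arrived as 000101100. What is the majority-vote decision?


Ones: 3 out of 9
Threshold: 5

0 (3/9 voted 1)


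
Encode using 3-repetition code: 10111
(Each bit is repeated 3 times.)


Each bit -> 3 copies

111000111111111


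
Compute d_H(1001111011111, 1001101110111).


XOR: 0000010101000
Count of 1s: 3

3


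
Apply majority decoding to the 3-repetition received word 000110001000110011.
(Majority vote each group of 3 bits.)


Groups: 000, 110, 001, 000, 110, 011
Majority votes: 010011

010011


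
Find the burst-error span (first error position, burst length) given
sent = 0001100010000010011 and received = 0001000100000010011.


XOR: 0000100110000000000

Burst at position 4, length 5


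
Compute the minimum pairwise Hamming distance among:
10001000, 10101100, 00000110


Comparing all pairs, minimum distance: 2
Can detect 1 errors, correct 0 errors

2


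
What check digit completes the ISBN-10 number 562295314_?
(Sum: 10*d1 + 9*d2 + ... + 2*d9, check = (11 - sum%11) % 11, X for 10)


Weighted sum: 236
236 mod 11 = 5

Check digit: 6


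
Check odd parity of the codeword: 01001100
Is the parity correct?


Number of 1s: 3

Yes, parity is correct (3 ones)


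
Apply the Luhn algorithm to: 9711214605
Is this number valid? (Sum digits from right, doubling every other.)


Luhn sum = 43
43 mod 10 = 3

Invalid (Luhn sum mod 10 = 3)


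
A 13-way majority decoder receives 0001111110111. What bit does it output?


Ones: 9 out of 13
Threshold: 7

1 (9/13 voted 1)


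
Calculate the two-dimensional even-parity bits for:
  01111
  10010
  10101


Row parities: 001
Column parities: 01000

Row P: 001, Col P: 01000, Corner: 1


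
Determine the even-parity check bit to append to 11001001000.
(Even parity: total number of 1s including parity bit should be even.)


Number of 1s in data: 4
Parity bit: 0

0


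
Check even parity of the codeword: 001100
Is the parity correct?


Number of 1s: 2

Yes, parity is correct (2 ones)


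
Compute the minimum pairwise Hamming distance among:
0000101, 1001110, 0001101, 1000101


Comparing all pairs, minimum distance: 1
Can detect 0 errors, correct 0 errors

1


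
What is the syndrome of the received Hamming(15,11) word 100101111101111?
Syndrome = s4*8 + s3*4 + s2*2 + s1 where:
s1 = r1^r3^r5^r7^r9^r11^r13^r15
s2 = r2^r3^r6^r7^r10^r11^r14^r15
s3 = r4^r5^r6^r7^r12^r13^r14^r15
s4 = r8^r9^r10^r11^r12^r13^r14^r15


s1=1, s2=1, s3=1, s4=1

Syndrome = 15 (error at position 15)


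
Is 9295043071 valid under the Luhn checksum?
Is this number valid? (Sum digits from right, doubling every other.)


Luhn sum = 41
41 mod 10 = 1

Invalid (Luhn sum mod 10 = 1)


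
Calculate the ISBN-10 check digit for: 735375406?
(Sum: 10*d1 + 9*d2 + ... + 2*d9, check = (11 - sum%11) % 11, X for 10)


Weighted sum: 253
253 mod 11 = 0

Check digit: 0


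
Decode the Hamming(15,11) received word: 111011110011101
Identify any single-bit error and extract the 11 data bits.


Syndrome = 9: error at position 9

Data: 11111011101 (corrected bit 9)


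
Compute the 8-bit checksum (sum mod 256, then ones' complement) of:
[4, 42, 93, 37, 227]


Sum = 403 mod 256 = 147
Complement = 108

108


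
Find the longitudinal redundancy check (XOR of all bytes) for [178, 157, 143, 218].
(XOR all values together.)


XOR chain: 178 ^ 157 ^ 143 ^ 218 = 122

122


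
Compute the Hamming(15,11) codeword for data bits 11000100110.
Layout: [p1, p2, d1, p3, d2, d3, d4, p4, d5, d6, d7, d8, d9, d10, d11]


Parity bits: p1=1, p2=1, p3=1, p4=1

111110010100110


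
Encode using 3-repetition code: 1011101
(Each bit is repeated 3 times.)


Each bit -> 3 copies

111000111111111000111


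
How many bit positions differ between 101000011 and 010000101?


XOR: 111000110
Count of 1s: 5

5


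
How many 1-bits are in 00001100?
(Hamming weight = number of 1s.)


Counting 1s in 00001100

2
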